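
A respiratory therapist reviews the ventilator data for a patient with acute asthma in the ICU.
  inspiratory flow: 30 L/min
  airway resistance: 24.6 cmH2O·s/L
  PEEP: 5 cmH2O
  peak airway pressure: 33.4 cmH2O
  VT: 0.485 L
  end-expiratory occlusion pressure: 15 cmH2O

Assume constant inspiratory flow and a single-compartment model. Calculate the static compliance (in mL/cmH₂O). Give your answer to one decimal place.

Flow: 30 L/min ÷ 60 = 0.5 L/s.
Total PEEP = 15 cmH2O (set 5 + intrinsic 10); this is the baseline alveolar pressure.
Equation of motion (constant flow): PIP = Vt/C + R·V̇ + PEEP.
Vt/C = PIP − R·V̇ − PEEP = 33.4 − 24.6×0.5 − 15 = 33.4 − 12.3 − 15 = 6.1 cmH2O.
C = Vt / 6.1 = 485 / 6.1 = 79.508 mL/cmH2O.

79.5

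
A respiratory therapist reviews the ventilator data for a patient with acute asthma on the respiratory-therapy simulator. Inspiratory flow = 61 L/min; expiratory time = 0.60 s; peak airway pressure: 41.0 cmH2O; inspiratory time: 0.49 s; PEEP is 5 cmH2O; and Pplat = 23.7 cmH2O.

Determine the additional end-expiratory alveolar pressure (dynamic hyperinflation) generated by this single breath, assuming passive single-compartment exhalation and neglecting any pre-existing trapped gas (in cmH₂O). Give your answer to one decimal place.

Flow: 61 L/min ÷ 60 = 1.0167 L/s.
Vt = flow × Ti = 1.0167 L/s × 0.49 s × 1000 mL/L = 498.18 mL.
R = (PIP − Pplat)/V̇ = (41.0 − 23.7) / 1.0167 = 17.3/1.0167 = 17.016 cmH2O·s/L.
C = Vt/(Pplat − PEEP) = 498.18 / (23.7 − 5) = 498.18/18.7 = 26.641 mL/cmH2O.
τ = R × C = 17.016 × 0.02664 L/cmH2O = 0.4533 s.
Fraction remaining = e^(−Te/τ) = e^(−0.60/0.4533) = 0.2662; trapped volume = 498.18 × 0.2662 = 132.62 mL.
Additional alveolar pressure from trapping ≈ V_trapped / C = 132.62 / 26.641 = 4.978 cmH2O.

5.0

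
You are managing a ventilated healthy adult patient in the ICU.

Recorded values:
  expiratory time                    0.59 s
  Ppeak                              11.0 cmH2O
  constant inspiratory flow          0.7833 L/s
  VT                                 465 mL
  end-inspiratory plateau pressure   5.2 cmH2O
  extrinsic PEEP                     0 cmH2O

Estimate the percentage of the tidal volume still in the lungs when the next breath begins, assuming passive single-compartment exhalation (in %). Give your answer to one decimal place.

41.0

R = (PIP − Pplat)/V̇ = (11.0 − 5.2) / 0.7833 = 5.8/0.7833 = 7.405 cmH2O·s/L.
C = Vt/(Pplat − PEEP) = 465.0 / (5.2 − 0) = 465.0/5.2 = 89.423 mL/cmH2O.
τ = R × C = 7.405 × 0.08942 L/cmH2O = 0.6622 s.
Fraction remaining at end-expiration = e^(−Te/τ) = e^(−0.59/0.6622) = 0.4103 → 41.03%.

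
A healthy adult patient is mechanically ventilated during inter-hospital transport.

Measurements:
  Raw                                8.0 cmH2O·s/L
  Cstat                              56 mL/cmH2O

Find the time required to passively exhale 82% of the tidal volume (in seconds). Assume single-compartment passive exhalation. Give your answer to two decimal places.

τ = R × C = 8.0 × 56 mL/cmH2O = 8.0 × 0.056 L/cmH2O = 0.448 s.
Exhaled fraction f = 1 − e^(−t/τ) → t = −τ·ln(1 − f) = −0.448·ln(0.18) = 0.7682 s.

0.77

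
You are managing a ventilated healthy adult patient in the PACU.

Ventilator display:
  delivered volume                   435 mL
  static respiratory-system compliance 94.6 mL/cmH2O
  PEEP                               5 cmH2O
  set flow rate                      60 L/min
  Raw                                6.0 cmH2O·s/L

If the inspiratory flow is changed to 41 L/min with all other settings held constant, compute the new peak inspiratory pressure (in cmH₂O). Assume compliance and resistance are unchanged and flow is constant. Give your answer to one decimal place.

Flow: 60 L/min ÷ 60 = 1 L/s.
New flow: 41 L/min ÷ 60 = 0.6833 L/s.
PIP = Vt/C + R·V̇ + PEEP (constant-flow equation of motion).
Only the resistive term changes: ΔPIP = R × ΔV̇ = 6.0 × (0.6833 − 1) = 6.0 × -0.3167 = -1.9 cmH2O.
Original PIP = 435/94.6 + 6.0×1 + 5 = 15.598 cmH2O; new PIP = 15.598 + (-1.9) = 13.698 cmH2O.

13.7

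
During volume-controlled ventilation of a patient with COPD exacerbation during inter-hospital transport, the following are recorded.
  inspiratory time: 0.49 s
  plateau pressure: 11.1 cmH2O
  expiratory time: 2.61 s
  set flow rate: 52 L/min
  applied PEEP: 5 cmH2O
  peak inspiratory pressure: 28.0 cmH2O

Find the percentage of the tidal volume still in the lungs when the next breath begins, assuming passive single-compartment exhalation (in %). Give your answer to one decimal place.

14.6

Flow: 52 L/min ÷ 60 = 0.8667 L/s.
Vt = flow × Ti = 0.8667 L/s × 0.49 s × 1000 mL/L = 424.68 mL.
R = (PIP − Pplat)/V̇ = (28.0 − 11.1) / 0.8667 = 16.9/0.8667 = 19.499 cmH2O·s/L.
C = Vt/(Pplat − PEEP) = 424.68 / (11.1 − 5) = 424.68/6.1 = 69.62 mL/cmH2O.
τ = R × C = 19.499 × 0.06962 L/cmH2O = 1.358 s.
Fraction remaining at end-expiration = e^(−Te/τ) = e^(−2.61/1.358) = 0.1463 → 14.63%.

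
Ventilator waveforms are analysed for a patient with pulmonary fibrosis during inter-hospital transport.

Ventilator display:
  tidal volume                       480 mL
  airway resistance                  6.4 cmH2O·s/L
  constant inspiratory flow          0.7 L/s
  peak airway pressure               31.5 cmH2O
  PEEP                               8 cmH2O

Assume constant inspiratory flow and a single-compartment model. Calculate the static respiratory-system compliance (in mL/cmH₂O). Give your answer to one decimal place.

25.2

Equation of motion (constant flow): PIP = Vt/C + R·V̇ + PEEP.
Vt/C = PIP − R·V̇ − PEEP = 31.5 − 6.4×0.7 − 8 = 31.5 − 4.48 − 8 = 19.02 cmH2O.
C = Vt / 19.02 = 480 / 19.02 = 25.237 mL/cmH2O.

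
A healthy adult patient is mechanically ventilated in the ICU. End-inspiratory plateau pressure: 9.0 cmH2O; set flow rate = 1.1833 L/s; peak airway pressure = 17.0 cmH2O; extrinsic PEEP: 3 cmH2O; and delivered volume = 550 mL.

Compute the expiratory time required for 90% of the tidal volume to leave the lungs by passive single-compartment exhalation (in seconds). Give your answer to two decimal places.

R = (PIP − Pplat)/V̇ = (17.0 − 9.0) / 1.1833 = 8.0/1.1833 = 6.761 cmH2O·s/L.
C = Vt/(Pplat − PEEP) = 550.0 / (9.0 − 3) = 550.0/6.0 = 91.667 mL/cmH2O.
τ = R × C = 6.761 × 0.09167 L/cmH2O = 0.6198 s.
t = −τ·ln(1 − 0.90) = −0.6198·ln(0.1) = 1.427 s.

1.43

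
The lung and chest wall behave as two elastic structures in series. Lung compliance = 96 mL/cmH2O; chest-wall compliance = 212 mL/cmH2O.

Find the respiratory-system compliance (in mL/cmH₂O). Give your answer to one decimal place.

Lung and chest wall are elastances in series: 1/Crs = 1/CL + 1/Ccw.
1/Crs = 1/96 + 1/212 = 0.01513.
Crs = 66.094 mL/cmH2O.

66.1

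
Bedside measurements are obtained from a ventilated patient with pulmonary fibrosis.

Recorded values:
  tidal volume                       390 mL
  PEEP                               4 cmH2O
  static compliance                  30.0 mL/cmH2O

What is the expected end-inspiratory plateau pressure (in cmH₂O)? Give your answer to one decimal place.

17.0

Pplat = PEEP + Vt / Cstat = 4 + 390 / 30.0 = 4 + 13.0 = 17.0 cmH2O.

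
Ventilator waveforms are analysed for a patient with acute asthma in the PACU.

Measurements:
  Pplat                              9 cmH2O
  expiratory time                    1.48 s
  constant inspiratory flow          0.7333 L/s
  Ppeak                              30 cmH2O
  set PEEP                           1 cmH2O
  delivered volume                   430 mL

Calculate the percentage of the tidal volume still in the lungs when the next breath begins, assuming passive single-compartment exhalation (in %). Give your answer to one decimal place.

38.2

R = (PIP − Pplat)/V̇ = (30 − 9) / 0.7333 = 21.0/0.7333 = 28.638 cmH2O·s/L.
C = Vt/(Pplat − PEEP) = 430.0 / (9 − 1) = 430.0/8.0 = 53.75 mL/cmH2O.
τ = R × C = 28.638 × 0.05375 L/cmH2O = 1.539 s.
Fraction remaining at end-expiration = e^(−Te/τ) = e^(−1.48/1.539) = 0.3823 → 38.23%.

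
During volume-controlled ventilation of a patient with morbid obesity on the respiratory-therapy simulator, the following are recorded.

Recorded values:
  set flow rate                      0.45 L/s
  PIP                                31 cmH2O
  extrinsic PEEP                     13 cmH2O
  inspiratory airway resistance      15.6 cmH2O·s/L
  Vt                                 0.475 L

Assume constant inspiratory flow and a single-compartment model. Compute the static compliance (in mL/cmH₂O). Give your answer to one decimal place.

43.3

Equation of motion (constant flow): PIP = Vt/C + R·V̇ + PEEP.
Vt/C = PIP − R·V̇ − PEEP = 31 − 15.6×0.45 − 13 = 31 − 7.02 − 13 = 10.98 cmH2O.
C = Vt / 10.98 = 475 / 10.98 = 43.26 mL/cmH2O.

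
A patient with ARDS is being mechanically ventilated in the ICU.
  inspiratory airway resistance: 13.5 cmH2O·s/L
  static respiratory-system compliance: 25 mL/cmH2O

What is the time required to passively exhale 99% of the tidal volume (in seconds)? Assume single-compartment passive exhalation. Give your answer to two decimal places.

τ = R × C = 13.5 × 25 mL/cmH2O = 13.5 × 0.025 L/cmH2O = 0.3375 s.
Exhaled fraction f = 1 − e^(−t/τ) → t = −τ·ln(1 − f) = −0.3375·ln(0.01) = 1.554 s.

1.55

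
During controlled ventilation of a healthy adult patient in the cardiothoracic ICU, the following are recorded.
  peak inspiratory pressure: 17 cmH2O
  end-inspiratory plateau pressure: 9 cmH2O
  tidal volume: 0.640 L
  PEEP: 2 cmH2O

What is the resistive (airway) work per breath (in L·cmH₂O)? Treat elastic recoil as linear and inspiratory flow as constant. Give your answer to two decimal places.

With constant inspiratory flow the resistive pressure is constant at PIP − Pplat = 17 − 9 = 8.0 cmH2O, so resistive work = 8.0 × 0.640 = 5.12 L·cmH2O.

5.12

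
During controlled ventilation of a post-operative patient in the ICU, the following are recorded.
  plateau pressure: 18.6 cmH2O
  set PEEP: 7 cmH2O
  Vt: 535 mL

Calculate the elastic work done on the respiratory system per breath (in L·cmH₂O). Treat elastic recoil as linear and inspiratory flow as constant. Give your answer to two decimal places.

Elastic work ≈ ½ × (Pplat − PEEP) × Vt = 0.5 × (18.6 − 7) × 0.535 L = 0.5 × 11.6 × 0.535 = 3.103 L·cmH2O.

3.10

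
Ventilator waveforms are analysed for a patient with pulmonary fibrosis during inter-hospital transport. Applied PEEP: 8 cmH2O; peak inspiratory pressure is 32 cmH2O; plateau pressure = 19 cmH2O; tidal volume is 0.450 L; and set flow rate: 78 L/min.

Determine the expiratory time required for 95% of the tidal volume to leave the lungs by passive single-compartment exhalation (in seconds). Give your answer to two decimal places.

Flow: 78 L/min ÷ 60 = 1.3 L/s.
R = (PIP − Pplat)/V̇ = (32 − 19) / 1.3 = 13.0/1.3 = 10.0 cmH2O·s/L.
C = Vt/(Pplat − PEEP) = 450.0 / (19 − 8) = 450.0/11.0 = 40.909 mL/cmH2O.
τ = R × C = 10.0 × 0.04091 L/cmH2O = 0.4091 s.
t = −τ·ln(1 − 0.95) = −0.4091·ln(0.05) = 1.226 s.

1.23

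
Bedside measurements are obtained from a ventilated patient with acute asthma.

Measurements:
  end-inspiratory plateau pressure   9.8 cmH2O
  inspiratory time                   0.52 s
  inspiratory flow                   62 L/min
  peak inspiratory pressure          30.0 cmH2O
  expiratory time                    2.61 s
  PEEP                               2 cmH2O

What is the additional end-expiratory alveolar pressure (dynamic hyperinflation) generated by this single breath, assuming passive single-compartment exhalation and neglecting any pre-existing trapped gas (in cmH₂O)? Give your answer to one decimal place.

1.1

Flow: 62 L/min ÷ 60 = 1.0333 L/s.
Vt = flow × Ti = 1.0333 L/s × 0.52 s × 1000 mL/L = 537.32 mL.
R = (PIP − Pplat)/V̇ = (30.0 − 9.8) / 1.0333 = 20.2/1.0333 = 19.549 cmH2O·s/L.
C = Vt/(Pplat − PEEP) = 537.32 / (9.8 − 2) = 537.32/7.8 = 68.887 mL/cmH2O.
τ = R × C = 19.549 × 0.06889 L/cmH2O = 1.347 s.
Fraction remaining = e^(−Te/τ) = e^(−2.61/1.347) = 0.144; trapped volume = 537.32 × 0.144 = 77.374 mL.
Additional alveolar pressure from trapping ≈ V_trapped / C = 77.374 / 68.887 = 1.123 cmH2O.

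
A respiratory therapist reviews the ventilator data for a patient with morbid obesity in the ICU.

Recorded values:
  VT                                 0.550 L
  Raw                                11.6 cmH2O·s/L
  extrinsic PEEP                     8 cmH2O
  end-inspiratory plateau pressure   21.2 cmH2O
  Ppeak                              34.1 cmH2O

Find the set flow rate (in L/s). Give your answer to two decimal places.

1.11

flow = (PIP − Pplat) / Raw = 12.9 / 11.6 = 1.112 L/s.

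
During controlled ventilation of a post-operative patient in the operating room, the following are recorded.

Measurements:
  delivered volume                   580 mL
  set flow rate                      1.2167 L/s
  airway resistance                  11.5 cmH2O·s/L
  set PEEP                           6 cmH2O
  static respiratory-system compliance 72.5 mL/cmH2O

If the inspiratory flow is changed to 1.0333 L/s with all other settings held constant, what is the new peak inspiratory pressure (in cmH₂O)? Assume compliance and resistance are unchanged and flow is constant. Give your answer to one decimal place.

25.9

PIP = Vt/C + R·V̇ + PEEP (constant-flow equation of motion).
Only the resistive term changes: ΔPIP = R × ΔV̇ = 11.5 × (1.0333 − 1.2167) = 11.5 × -0.1834 = -2.109 cmH2O.
Original PIP = 580/72.5 + 11.5×1.2167 + 6 = 27.992 cmH2O; new PIP = 27.992 + (-2.109) = 25.883 cmH2O.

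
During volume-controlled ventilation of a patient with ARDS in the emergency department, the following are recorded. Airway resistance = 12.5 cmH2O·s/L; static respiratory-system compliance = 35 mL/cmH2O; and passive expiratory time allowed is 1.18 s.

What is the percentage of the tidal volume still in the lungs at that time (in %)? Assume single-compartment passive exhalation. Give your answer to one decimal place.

τ = R × C = 12.5 × 35 mL/cmH2O = 12.5 × 0.035 L/cmH2O = 0.4375 s.
Passive exhalation: V(t)/V₀ = e^(−t/τ) = e^(−1.18/0.4375) = 0.0674.
Fraction remaining = 0.0674 → 6.74%.

6.7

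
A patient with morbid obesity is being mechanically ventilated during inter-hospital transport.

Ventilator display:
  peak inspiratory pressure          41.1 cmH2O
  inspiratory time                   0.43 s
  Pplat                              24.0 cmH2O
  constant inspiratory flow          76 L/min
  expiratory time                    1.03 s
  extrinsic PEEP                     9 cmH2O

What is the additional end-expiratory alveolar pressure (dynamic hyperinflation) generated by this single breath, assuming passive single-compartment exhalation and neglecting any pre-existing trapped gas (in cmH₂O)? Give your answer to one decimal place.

Flow: 76 L/min ÷ 60 = 1.2667 L/s.
Vt = flow × Ti = 1.2667 L/s × 0.43 s × 1000 mL/L = 544.68 mL.
R = (PIP − Pplat)/V̇ = (41.1 − 24.0) / 1.2667 = 17.1/1.2667 = 13.5 cmH2O·s/L.
C = Vt/(Pplat − PEEP) = 544.68 / (24.0 − 9) = 544.68/15.0 = 36.312 mL/cmH2O.
τ = R × C = 13.5 × 0.03631 L/cmH2O = 0.4902 s.
Fraction remaining = e^(−Te/τ) = e^(−1.03/0.4902) = 0.1223; trapped volume = 544.68 × 0.1223 = 66.614 mL.
Additional alveolar pressure from trapping ≈ V_trapped / C = 66.614 / 36.312 = 1.834 cmH2O.

1.8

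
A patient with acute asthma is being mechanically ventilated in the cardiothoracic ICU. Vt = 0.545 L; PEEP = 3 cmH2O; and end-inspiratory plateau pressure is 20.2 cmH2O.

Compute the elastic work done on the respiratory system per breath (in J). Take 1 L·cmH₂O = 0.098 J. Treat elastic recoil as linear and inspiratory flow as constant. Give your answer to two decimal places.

0.46

Elastic work ≈ ½ × (Pplat − PEEP) × Vt = 0.5 × (20.2 − 3) × 0.545 L = 0.5 × 17.2 × 0.545 = 4.687 L·cmH2O.
× 0.098 J/(L·cmH2O) → 0.4593 J.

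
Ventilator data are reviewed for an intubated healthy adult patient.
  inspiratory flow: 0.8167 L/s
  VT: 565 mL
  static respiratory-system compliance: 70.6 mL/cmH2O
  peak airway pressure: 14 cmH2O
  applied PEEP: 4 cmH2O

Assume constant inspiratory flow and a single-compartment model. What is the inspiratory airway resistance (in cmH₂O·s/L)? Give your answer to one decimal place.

2.4

Equation of motion (constant flow): PIP = Vt/C + R·V̇ + PEEP.
R·V̇ = PIP − Vt/C − PEEP = 14 − 565/70.6 − 4 = 14 − 8.003 − 4 = 1.997 cmH2O.
R = 1.997 / 0.8167 = 2.445 cmH2O·s/L.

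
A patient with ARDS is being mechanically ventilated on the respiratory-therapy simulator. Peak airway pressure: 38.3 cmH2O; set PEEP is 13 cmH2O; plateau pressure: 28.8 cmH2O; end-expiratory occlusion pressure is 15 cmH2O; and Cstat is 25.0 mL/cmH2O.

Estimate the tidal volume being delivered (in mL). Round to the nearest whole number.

345

End-expiratory occlusion gives total PEEP = 15 cmH2O (intrinsic PEEP = 15 − 13 = 2). Use total PEEP for the elastic gradient.
Vt = Cstat × (Pplat − PEEPtotal) = 25.0 × (28.8 − 15) = 25.0 × 13.8 = 345.0 mL.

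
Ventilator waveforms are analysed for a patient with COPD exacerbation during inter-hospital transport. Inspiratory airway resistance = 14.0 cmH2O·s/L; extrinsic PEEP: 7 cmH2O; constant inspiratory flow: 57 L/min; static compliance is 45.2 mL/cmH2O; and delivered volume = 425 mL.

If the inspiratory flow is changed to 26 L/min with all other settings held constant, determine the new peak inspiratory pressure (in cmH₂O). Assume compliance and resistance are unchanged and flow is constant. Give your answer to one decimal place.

22.5

Flow: 57 L/min ÷ 60 = 0.95 L/s.
New flow: 26 L/min ÷ 60 = 0.4333 L/s.
PIP = Vt/C + R·V̇ + PEEP (constant-flow equation of motion).
Only the resistive term changes: ΔPIP = R × ΔV̇ = 14.0 × (0.4333 − 0.95) = 14.0 × -0.5167 = -7.234 cmH2O.
Original PIP = 425/45.2 + 14.0×0.95 + 7 = 29.703 cmH2O; new PIP = 29.703 + (-7.234) = 22.469 cmH2O.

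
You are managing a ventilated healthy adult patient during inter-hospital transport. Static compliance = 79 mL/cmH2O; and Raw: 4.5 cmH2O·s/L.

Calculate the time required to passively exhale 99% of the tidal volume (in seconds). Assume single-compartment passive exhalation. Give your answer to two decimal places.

1.64

τ = R × C = 4.5 × 79 mL/cmH2O = 4.5 × 0.079 L/cmH2O = 0.3555 s.
Exhaled fraction f = 1 − e^(−t/τ) → t = −τ·ln(1 − f) = −0.3555·ln(0.01) = 1.637 s.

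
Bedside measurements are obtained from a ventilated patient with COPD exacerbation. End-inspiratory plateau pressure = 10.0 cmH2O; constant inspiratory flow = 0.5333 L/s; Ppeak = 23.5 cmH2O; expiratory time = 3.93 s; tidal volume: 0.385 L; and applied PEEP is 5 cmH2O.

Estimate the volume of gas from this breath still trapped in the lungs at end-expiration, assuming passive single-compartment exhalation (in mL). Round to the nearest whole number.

R = (PIP − Pplat)/V̇ = (23.5 − 10.0) / 0.5333 = 13.5/0.5333 = 25.314 cmH2O·s/L.
C = Vt/(Pplat − PEEP) = 385.0 / (10.0 − 5) = 385.0/5.0 = 77.0 mL/cmH2O.
τ = R × C = 25.314 × 0.077 L/cmH2O = 1.949 s.
Fraction remaining = e^(−Te/τ) = e^(−3.93/1.949) = 0.1331.
Trapped volume = 385.0 × 0.1331 = 51.244 mL.

51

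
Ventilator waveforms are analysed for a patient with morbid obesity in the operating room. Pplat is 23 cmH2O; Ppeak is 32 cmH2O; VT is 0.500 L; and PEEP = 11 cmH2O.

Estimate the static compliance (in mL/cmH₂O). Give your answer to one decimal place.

Cstat = Vt / (Pplat − PEEP) = 500 / (23 − 11) = 500 / 12.0 = 41.667 mL/cmH2O.

41.7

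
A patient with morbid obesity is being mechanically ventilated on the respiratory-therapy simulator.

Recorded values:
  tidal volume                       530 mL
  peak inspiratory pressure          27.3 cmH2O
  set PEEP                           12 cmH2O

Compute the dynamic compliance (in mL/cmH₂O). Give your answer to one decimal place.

34.6

Dynamic compliance = Vt / (PIP − PEEP) = 530 / (27.3 − 12) = 530 / 15.3 = 34.641 mL/cmH2O.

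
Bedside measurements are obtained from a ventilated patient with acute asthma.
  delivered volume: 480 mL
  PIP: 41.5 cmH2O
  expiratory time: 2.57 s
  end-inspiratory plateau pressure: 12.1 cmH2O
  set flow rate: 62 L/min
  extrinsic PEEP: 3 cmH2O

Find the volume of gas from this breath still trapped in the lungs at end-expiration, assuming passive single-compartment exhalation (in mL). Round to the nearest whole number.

Flow: 62 L/min ÷ 60 = 1.0333 L/s.
R = (PIP − Pplat)/V̇ = (41.5 − 12.1) / 1.0333 = 29.4/1.0333 = 28.453 cmH2O·s/L.
C = Vt/(Pplat − PEEP) = 480.0 / (12.1 − 3) = 480.0/9.1 = 52.747 mL/cmH2O.
τ = R × C = 28.453 × 0.05275 L/cmH2O = 1.501 s.
Fraction remaining = e^(−Te/τ) = e^(−2.57/1.501) = 0.1805.
Trapped volume = 480.0 × 0.1805 = 86.64 mL.

87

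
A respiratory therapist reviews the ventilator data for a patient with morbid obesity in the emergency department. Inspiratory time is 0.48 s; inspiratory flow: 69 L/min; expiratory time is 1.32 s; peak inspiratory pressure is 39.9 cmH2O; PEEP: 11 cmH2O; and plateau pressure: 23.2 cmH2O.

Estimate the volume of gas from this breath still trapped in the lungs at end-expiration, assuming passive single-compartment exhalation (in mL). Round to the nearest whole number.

74

Flow: 69 L/min ÷ 60 = 1.15 L/s.
Vt = flow × Ti = 1.15 L/s × 0.48 s × 1000 mL/L = 552.0 mL.
R = (PIP − Pplat)/V̇ = (39.9 − 23.2) / 1.15 = 16.7/1.15 = 14.522 cmH2O·s/L.
C = Vt/(Pplat − PEEP) = 552.0 / (23.2 − 11) = 552.0/12.2 = 45.246 mL/cmH2O.
τ = R × C = 14.522 × 0.04525 L/cmH2O = 0.6571 s.
Fraction remaining = e^(−Te/τ) = e^(−1.32/0.6571) = 0.1341.
Trapped volume = 552.0 × 0.1341 = 74.023 mL.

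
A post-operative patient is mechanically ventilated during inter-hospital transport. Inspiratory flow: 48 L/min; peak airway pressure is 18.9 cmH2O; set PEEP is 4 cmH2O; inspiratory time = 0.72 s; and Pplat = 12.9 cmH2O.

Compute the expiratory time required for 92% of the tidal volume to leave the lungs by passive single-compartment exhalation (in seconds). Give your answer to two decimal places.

1.23

Flow: 48 L/min ÷ 60 = 0.8 L/s.
Vt = flow × Ti = 0.8 L/s × 0.72 s × 1000 mL/L = 576.0 mL.
R = (PIP − Pplat)/V̇ = (18.9 − 12.9) / 0.8 = 6.0/0.8 = 7.5 cmH2O·s/L.
C = Vt/(Pplat − PEEP) = 576.0 / (12.9 − 4) = 576.0/8.9 = 64.719 mL/cmH2O.
τ = R × C = 7.5 × 0.06472 L/cmH2O = 0.4854 s.
t = −τ·ln(1 − 0.92) = −0.4854·ln(0.08) = 1.226 s.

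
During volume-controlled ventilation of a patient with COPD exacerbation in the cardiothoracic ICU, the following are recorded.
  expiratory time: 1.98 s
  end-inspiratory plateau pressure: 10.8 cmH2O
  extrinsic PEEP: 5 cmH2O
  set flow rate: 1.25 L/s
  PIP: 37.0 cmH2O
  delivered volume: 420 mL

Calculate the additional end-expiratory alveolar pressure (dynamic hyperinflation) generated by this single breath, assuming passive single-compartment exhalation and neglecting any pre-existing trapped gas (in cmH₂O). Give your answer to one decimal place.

1.6

R = (PIP − Pplat)/V̇ = (37.0 − 10.8) / 1.25 = 26.2/1.25 = 20.96 cmH2O·s/L.
C = Vt/(Pplat − PEEP) = 420.0 / (10.8 − 5) = 420.0/5.8 = 72.414 mL/cmH2O.
τ = R × C = 20.96 × 0.07241 L/cmH2O = 1.518 s.
Fraction remaining = e^(−Te/τ) = e^(−1.98/1.518) = 0.2713; trapped volume = 420.0 × 0.2713 = 113.95 mL.
Additional alveolar pressure from trapping ≈ V_trapped / C = 113.95 / 72.414 = 1.574 cmH2O.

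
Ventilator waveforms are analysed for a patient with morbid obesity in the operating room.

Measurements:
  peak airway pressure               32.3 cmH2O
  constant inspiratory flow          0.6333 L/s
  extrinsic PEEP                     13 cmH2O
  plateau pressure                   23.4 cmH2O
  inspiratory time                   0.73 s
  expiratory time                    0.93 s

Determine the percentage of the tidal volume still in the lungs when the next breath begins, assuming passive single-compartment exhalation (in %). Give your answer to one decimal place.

Vt = flow × Ti = 0.6333 L/s × 0.73 s × 1000 mL/L = 462.31 mL.
R = (PIP − Pplat)/V̇ = (32.3 − 23.4) / 0.6333 = 8.9/0.6333 = 14.053 cmH2O·s/L.
C = Vt/(Pplat − PEEP) = 462.31 / (23.4 − 13) = 462.31/10.4 = 44.453 mL/cmH2O.
τ = R × C = 14.053 × 0.04445 L/cmH2O = 0.6247 s.
Fraction remaining at end-expiration = e^(−Te/τ) = e^(−0.93/0.6247) = 0.2257 → 22.57%.

22.6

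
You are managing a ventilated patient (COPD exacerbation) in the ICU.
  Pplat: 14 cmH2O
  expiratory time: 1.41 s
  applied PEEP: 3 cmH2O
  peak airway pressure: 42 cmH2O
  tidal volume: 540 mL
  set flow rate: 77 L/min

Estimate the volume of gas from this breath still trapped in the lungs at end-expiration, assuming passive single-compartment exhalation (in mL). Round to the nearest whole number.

145

Flow: 77 L/min ÷ 60 = 1.2833 L/s.
R = (PIP − Pplat)/V̇ = (42 − 14) / 1.2833 = 28.0/1.2833 = 21.819 cmH2O·s/L.
C = Vt/(Pplat − PEEP) = 540.0 / (14 − 3) = 540.0/11.0 = 49.091 mL/cmH2O.
τ = R × C = 21.819 × 0.04909 L/cmH2O = 1.071 s.
Fraction remaining = e^(−Te/τ) = e^(−1.41/1.071) = 0.2681.
Trapped volume = 540.0 × 0.2681 = 144.77 mL.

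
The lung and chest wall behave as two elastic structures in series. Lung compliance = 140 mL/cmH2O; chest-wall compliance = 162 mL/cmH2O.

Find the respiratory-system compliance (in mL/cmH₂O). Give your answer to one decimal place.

Lung and chest wall are elastances in series: 1/Crs = 1/CL + 1/Ccw.
1/Crs = 1/140 + 1/162 = 0.01332.
Crs = 75.075 mL/cmH2O.

75.1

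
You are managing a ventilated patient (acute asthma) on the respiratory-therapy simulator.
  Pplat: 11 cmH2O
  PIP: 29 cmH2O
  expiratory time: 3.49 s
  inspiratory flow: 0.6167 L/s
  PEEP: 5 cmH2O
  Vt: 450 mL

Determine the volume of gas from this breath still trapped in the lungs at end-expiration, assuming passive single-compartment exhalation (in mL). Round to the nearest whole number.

91

R = (PIP − Pplat)/V̇ = (29 − 11) / 0.6167 = 18.0/0.6167 = 29.188 cmH2O·s/L.
C = Vt/(Pplat − PEEP) = 450.0 / (11 − 5) = 450.0/6.0 = 75.0 mL/cmH2O.
τ = R × C = 29.188 × 0.075 L/cmH2O = 2.189 s.
Fraction remaining = e^(−Te/τ) = e^(−3.49/2.189) = 0.203.
Trapped volume = 450.0 × 0.203 = 91.35 mL.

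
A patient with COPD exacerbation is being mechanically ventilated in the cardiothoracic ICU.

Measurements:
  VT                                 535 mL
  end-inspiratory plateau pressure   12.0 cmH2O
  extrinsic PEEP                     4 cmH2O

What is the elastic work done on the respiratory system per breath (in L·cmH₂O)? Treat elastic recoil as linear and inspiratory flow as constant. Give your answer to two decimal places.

Elastic work ≈ ½ × (Pplat − PEEP) × Vt = 0.5 × (12.0 − 4) × 0.535 L = 0.5 × 8.0 × 0.535 = 2.14 L·cmH2O.

2.14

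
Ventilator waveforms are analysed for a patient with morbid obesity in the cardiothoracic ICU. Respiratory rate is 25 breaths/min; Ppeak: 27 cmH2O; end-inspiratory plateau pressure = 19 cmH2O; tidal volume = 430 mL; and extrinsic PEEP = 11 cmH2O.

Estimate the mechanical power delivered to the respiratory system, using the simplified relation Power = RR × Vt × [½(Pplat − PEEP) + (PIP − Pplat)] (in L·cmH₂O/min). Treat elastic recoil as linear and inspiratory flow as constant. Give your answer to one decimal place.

129.0

Per-breath work = Vt × [½(Pplat−PEEP) + (PIP−Pplat)] = 0.430 × [0.5×8.0 + 8.0] = 0.430 × 12.0 = 5.16 L·cmH2O.
Power = 25 × 5.16 = 129.0 L·cmH2O/min.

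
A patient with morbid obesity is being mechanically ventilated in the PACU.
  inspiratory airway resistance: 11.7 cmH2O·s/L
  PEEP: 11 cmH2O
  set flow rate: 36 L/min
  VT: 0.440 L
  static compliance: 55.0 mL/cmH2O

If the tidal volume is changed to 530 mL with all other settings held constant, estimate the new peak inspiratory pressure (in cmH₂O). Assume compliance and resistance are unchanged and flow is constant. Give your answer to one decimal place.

27.7

Flow: 36 L/min ÷ 60 = 0.6 L/s.
PIP = Vt/C + R·V̇ + PEEP (constant-flow equation of motion).
Only the elastic term changes: ΔPIP = ΔVt / C = (530 − 440) / 55.0 = 1.636 cmH2O.
Original PIP = 440/55.0 + 11.7×0.6 + 11 = 26.02 cmH2O; new PIP = 26.02 + (1.636) = 27.656 cmH2O.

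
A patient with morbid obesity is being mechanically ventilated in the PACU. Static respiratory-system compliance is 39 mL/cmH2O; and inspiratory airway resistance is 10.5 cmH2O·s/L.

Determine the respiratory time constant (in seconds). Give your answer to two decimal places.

τ = R × C = 10.5 × 39 mL/cmH2O = 10.5 × 0.039 L/cmH2O = 0.4095 s.

0.41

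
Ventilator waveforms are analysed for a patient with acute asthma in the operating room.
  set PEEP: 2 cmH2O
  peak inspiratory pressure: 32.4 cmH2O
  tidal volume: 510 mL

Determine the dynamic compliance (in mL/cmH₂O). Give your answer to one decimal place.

16.8

Dynamic compliance = Vt / (PIP − PEEP) = 510 / (32.4 − 2) = 510 / 30.4 = 16.776 mL/cmH2O.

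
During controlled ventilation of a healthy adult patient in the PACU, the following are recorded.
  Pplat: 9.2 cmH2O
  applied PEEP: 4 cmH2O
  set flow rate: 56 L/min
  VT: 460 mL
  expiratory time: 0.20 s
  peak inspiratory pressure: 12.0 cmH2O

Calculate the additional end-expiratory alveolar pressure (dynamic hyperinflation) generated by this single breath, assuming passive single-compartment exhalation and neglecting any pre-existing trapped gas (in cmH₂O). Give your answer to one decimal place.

2.4

Flow: 56 L/min ÷ 60 = 0.9333 L/s.
R = (PIP − Pplat)/V̇ = (12.0 − 9.2) / 0.9333 = 2.8/0.9333 = 3.0 cmH2O·s/L.
C = Vt/(Pplat − PEEP) = 460.0 / (9.2 − 4) = 460.0/5.2 = 88.462 mL/cmH2O.
τ = R × C = 3.0 × 0.08846 L/cmH2O = 0.2654 s.
Fraction remaining = e^(−Te/τ) = e^(−0.20/0.2654) = 0.4707; trapped volume = 460.0 × 0.4707 = 216.52 mL.
Additional alveolar pressure from trapping ≈ V_trapped / C = 216.52 / 88.462 = 2.448 cmH2O.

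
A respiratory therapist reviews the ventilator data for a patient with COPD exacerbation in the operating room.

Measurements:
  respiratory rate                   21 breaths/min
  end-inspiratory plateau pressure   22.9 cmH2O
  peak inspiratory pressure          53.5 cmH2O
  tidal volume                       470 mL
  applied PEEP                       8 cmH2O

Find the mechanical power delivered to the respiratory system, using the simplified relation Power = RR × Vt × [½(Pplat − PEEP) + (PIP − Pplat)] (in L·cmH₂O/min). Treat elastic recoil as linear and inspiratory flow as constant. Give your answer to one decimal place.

375.6

Per-breath work = Vt × [½(Pplat−PEEP) + (PIP−Pplat)] = 0.470 × [0.5×14.9 + 30.6] = 0.470 × 38.05 = 17.884 L·cmH2O.
Power = 21 × 17.884 = 375.56 L·cmH2O/min.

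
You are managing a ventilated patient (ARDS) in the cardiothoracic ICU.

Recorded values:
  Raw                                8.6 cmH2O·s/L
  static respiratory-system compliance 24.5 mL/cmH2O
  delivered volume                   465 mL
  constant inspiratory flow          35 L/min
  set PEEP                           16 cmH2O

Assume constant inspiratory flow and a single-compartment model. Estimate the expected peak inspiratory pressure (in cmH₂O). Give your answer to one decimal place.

Flow: 35 L/min ÷ 60 = 0.5833 L/s.
Equation of motion (constant flow): PIP = Vt/C + R·V̇ + PEEP.
PIP = 465/24.5 + 8.6×0.5833 + 16 = 18.98 + 5.016 + 16 = 39.996 cmH2O.

40.0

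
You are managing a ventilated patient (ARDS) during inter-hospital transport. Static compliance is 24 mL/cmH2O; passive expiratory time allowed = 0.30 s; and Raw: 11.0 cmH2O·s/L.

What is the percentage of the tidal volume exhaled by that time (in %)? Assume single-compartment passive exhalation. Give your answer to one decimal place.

67.9

τ = R × C = 11.0 × 24 mL/cmH2O = 11.0 × 0.024 L/cmH2O = 0.264 s.
Passive exhalation: V(t)/V₀ = e^(−t/τ) = e^(−0.30/0.264) = 0.321.
Fraction exhaled = 1 − 0.321 = 0.679 → 67.9%.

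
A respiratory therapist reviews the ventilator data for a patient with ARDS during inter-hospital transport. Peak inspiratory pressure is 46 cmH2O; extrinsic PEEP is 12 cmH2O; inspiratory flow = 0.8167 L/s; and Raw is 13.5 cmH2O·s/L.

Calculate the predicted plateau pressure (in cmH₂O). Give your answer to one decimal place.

Pplat = PIP − Raw × flow = 46 − 13.5 × 0.8167 = 46 − 11.025 = 34.975 cmH2O.

35.0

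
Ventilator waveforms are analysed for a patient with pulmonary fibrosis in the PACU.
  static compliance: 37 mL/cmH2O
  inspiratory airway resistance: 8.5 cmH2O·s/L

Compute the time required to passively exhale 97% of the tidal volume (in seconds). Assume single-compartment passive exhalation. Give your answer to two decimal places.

τ = R × C = 8.5 × 37 mL/cmH2O = 8.5 × 0.037 L/cmH2O = 0.3145 s.
Exhaled fraction f = 1 − e^(−t/τ) → t = −τ·ln(1 − f) = −0.3145·ln(0.03) = 1.103 s.

1.10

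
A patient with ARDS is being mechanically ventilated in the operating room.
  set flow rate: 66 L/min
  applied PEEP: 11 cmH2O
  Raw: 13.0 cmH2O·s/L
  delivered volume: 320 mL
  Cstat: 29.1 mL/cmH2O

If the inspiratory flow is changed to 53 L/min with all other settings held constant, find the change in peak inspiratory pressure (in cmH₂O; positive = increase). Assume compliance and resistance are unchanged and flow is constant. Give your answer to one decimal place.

-2.8

Flow: 66 L/min ÷ 60 = 1.1 L/s.
New flow: 53 L/min ÷ 60 = 0.8833 L/s.
PIP = Vt/C + R·V̇ + PEEP (constant-flow equation of motion).
Only the resistive term changes: ΔPIP = R × ΔV̇ = 13.0 × (0.8833 − 1.1) = 13.0 × -0.2167 = -2.817 cmH2O.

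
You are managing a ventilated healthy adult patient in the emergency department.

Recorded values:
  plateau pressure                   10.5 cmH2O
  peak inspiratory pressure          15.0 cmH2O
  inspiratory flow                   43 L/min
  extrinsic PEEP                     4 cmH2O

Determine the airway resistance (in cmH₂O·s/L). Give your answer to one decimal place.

Flow: 43 L/min ÷ 60 = 0.7167 L/s.
Raw = (PIP − Pplat) / flow = (15.0 − 10.5) / 0.7167 = 4.5 / 0.7167 = 6.279 cmH2O·s/L.

6.3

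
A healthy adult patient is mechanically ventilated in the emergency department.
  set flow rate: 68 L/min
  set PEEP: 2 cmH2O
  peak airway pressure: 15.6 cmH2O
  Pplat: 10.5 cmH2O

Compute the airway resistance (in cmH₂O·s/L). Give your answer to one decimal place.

4.5

Flow: 68 L/min ÷ 60 = 1.1333 L/s.
Raw = (PIP − Pplat) / flow = (15.6 − 10.5) / 1.1333 = 5.1 / 1.1333 = 4.5 cmH2O·s/L.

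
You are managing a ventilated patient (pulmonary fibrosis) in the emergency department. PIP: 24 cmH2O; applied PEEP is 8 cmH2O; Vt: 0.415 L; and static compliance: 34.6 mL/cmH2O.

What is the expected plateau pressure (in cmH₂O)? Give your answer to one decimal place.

Pplat = PEEP + Vt / Cstat = 8 + 415 / 34.6 = 8 + 11.994 = 19.994 cmH2O.

20.0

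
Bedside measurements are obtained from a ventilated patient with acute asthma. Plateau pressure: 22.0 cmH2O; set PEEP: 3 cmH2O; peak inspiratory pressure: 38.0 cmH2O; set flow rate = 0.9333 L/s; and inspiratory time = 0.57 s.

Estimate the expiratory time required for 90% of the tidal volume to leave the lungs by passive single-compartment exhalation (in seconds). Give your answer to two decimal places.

1.11

Vt = flow × Ti = 0.9333 L/s × 0.57 s × 1000 mL/L = 531.98 mL.
R = (PIP − Pplat)/V̇ = (38.0 − 22.0) / 0.9333 = 16.0/0.9333 = 17.143 cmH2O·s/L.
C = Vt/(Pplat − PEEP) = 531.98 / (22.0 − 3) = 531.98/19.0 = 27.999 mL/cmH2O.
τ = R × C = 17.143 × 0.028 L/cmH2O = 0.48 s.
t = −τ·ln(1 − 0.90) = −0.48·ln(0.1) = 1.105 s.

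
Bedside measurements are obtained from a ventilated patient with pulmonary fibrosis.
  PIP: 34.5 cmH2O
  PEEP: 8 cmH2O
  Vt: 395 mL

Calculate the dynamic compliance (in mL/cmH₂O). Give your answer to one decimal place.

14.9

Dynamic compliance = Vt / (PIP − PEEP) = 395 / (34.5 − 8) = 395 / 26.5 = 14.906 mL/cmH2O.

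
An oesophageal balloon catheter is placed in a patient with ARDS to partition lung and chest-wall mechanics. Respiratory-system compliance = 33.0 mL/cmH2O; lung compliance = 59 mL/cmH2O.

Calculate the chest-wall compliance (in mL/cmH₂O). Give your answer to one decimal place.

1/Ccw = 1/Crs − 1/CL.
1/Ccw = 1/33.0 − 1/59 = 0.01335.
Ccw = 74.906 mL/cmH2O.

74.9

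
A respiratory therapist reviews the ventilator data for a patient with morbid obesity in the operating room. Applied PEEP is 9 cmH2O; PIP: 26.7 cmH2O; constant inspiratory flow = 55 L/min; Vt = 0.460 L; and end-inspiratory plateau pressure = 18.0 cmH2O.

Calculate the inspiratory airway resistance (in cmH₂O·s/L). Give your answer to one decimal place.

9.5

Flow: 55 L/min ÷ 60 = 0.9167 L/s.
Raw = (PIP − Pplat) / flow = (26.7 − 18.0) / 0.9167 = 8.7 / 0.9167 = 9.491 cmH2O·s/L.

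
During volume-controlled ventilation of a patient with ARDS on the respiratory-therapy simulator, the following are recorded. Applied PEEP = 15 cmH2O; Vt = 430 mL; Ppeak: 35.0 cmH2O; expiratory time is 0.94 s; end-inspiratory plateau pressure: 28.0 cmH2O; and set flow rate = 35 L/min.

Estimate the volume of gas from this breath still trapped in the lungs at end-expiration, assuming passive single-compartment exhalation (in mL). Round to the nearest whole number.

Flow: 35 L/min ÷ 60 = 0.5833 L/s.
R = (PIP − Pplat)/V̇ = (35.0 − 28.0) / 0.5833 = 7.0/0.5833 = 12.001 cmH2O·s/L.
C = Vt/(Pplat − PEEP) = 430.0 / (28.0 − 15) = 430.0/13.0 = 33.077 mL/cmH2O.
τ = R × C = 12.001 × 0.03308 L/cmH2O = 0.397 s.
Fraction remaining = e^(−Te/τ) = e^(−0.94/0.397) = 0.09369.
Trapped volume = 430.0 × 0.09369 = 40.287 mL.

40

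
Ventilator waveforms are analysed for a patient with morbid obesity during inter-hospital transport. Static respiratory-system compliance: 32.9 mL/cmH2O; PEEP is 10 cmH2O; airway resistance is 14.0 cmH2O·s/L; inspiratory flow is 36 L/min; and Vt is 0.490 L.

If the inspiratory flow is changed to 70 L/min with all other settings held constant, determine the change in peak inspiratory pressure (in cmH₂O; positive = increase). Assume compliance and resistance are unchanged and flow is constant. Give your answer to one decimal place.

7.9

Flow: 36 L/min ÷ 60 = 0.6 L/s.
New flow: 70 L/min ÷ 60 = 1.1667 L/s.
PIP = Vt/C + R·V̇ + PEEP (constant-flow equation of motion).
Only the resistive term changes: ΔPIP = R × ΔV̇ = 14.0 × (1.1667 − 0.6) = 14.0 × 0.5667 = 7.934 cmH2O.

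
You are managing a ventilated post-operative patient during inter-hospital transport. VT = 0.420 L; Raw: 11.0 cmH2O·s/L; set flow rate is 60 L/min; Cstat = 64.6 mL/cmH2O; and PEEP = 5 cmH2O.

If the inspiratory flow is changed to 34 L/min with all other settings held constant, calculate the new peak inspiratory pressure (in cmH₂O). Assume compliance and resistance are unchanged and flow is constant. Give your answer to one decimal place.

Flow: 60 L/min ÷ 60 = 1 L/s.
New flow: 34 L/min ÷ 60 = 0.5667 L/s.
PIP = Vt/C + R·V̇ + PEEP (constant-flow equation of motion).
Only the resistive term changes: ΔPIP = R × ΔV̇ = 11.0 × (0.5667 − 1) = 11.0 × -0.4333 = -4.766 cmH2O.
Original PIP = 420/64.6 + 11.0×1 + 5 = 22.502 cmH2O; new PIP = 22.502 + (-4.766) = 17.736 cmH2O.

17.7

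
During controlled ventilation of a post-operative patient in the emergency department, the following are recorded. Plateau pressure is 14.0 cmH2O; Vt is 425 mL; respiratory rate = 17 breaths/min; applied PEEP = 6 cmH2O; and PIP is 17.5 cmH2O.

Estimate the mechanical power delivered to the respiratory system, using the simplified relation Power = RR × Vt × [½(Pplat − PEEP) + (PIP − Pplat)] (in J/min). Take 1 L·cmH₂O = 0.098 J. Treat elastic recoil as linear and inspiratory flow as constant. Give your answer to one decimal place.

Per-breath work = Vt × [½(Pplat−PEEP) + (PIP−Pplat)] = 0.425 × [0.5×8.0 + 3.5] = 0.425 × 7.5 = 3.188 L·cmH2O.
Power = 17 × 3.188 = 54.196 L·cmH2O/min.
× 0.098 J/(L·cmH2O) → 5.311 J/min.

5.3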